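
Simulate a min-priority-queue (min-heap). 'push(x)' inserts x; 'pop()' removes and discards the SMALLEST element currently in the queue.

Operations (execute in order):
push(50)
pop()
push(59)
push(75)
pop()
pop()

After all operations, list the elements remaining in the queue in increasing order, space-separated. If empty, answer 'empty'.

Answer: empty

Derivation:
push(50): heap contents = [50]
pop() → 50: heap contents = []
push(59): heap contents = [59]
push(75): heap contents = [59, 75]
pop() → 59: heap contents = [75]
pop() → 75: heap contents = []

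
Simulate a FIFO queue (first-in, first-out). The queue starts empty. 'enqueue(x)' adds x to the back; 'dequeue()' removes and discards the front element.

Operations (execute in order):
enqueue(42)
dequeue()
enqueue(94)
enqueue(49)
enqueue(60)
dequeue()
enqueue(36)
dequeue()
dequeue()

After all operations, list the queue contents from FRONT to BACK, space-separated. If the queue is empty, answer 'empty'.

Answer: 36

Derivation:
enqueue(42): [42]
dequeue(): []
enqueue(94): [94]
enqueue(49): [94, 49]
enqueue(60): [94, 49, 60]
dequeue(): [49, 60]
enqueue(36): [49, 60, 36]
dequeue(): [60, 36]
dequeue(): [36]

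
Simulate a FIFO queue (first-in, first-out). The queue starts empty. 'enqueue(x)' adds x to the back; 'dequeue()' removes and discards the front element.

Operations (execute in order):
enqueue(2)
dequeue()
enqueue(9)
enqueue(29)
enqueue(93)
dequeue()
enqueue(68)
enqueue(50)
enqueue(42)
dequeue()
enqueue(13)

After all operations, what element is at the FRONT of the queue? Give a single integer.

Answer: 93

Derivation:
enqueue(2): queue = [2]
dequeue(): queue = []
enqueue(9): queue = [9]
enqueue(29): queue = [9, 29]
enqueue(93): queue = [9, 29, 93]
dequeue(): queue = [29, 93]
enqueue(68): queue = [29, 93, 68]
enqueue(50): queue = [29, 93, 68, 50]
enqueue(42): queue = [29, 93, 68, 50, 42]
dequeue(): queue = [93, 68, 50, 42]
enqueue(13): queue = [93, 68, 50, 42, 13]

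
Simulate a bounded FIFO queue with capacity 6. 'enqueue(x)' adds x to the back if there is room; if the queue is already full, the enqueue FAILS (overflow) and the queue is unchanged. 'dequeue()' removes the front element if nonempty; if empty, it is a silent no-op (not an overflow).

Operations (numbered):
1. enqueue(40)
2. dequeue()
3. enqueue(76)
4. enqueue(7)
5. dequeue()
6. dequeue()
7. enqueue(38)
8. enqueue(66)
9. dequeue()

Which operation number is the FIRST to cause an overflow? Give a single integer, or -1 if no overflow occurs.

Answer: -1

Derivation:
1. enqueue(40): size=1
2. dequeue(): size=0
3. enqueue(76): size=1
4. enqueue(7): size=2
5. dequeue(): size=1
6. dequeue(): size=0
7. enqueue(38): size=1
8. enqueue(66): size=2
9. dequeue(): size=1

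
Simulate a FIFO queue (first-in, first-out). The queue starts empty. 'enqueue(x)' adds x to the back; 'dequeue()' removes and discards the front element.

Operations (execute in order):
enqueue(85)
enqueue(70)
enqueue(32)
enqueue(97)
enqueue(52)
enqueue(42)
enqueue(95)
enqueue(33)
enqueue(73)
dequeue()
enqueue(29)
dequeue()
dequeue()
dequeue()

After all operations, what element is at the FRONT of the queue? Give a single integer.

enqueue(85): queue = [85]
enqueue(70): queue = [85, 70]
enqueue(32): queue = [85, 70, 32]
enqueue(97): queue = [85, 70, 32, 97]
enqueue(52): queue = [85, 70, 32, 97, 52]
enqueue(42): queue = [85, 70, 32, 97, 52, 42]
enqueue(95): queue = [85, 70, 32, 97, 52, 42, 95]
enqueue(33): queue = [85, 70, 32, 97, 52, 42, 95, 33]
enqueue(73): queue = [85, 70, 32, 97, 52, 42, 95, 33, 73]
dequeue(): queue = [70, 32, 97, 52, 42, 95, 33, 73]
enqueue(29): queue = [70, 32, 97, 52, 42, 95, 33, 73, 29]
dequeue(): queue = [32, 97, 52, 42, 95, 33, 73, 29]
dequeue(): queue = [97, 52, 42, 95, 33, 73, 29]
dequeue(): queue = [52, 42, 95, 33, 73, 29]

Answer: 52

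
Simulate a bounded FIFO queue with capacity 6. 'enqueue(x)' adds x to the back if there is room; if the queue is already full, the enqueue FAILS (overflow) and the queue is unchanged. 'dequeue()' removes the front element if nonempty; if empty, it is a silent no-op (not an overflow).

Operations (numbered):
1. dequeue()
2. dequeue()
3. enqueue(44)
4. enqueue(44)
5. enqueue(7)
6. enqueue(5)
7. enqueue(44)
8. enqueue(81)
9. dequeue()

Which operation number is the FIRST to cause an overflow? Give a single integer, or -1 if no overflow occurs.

Answer: -1

Derivation:
1. dequeue(): empty, no-op, size=0
2. dequeue(): empty, no-op, size=0
3. enqueue(44): size=1
4. enqueue(44): size=2
5. enqueue(7): size=3
6. enqueue(5): size=4
7. enqueue(44): size=5
8. enqueue(81): size=6
9. dequeue(): size=5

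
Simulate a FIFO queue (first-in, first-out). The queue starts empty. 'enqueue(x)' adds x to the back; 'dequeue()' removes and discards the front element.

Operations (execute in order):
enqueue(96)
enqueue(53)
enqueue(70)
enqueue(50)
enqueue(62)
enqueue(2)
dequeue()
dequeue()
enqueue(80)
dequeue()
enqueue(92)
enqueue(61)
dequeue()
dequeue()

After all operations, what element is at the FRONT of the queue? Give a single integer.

enqueue(96): queue = [96]
enqueue(53): queue = [96, 53]
enqueue(70): queue = [96, 53, 70]
enqueue(50): queue = [96, 53, 70, 50]
enqueue(62): queue = [96, 53, 70, 50, 62]
enqueue(2): queue = [96, 53, 70, 50, 62, 2]
dequeue(): queue = [53, 70, 50, 62, 2]
dequeue(): queue = [70, 50, 62, 2]
enqueue(80): queue = [70, 50, 62, 2, 80]
dequeue(): queue = [50, 62, 2, 80]
enqueue(92): queue = [50, 62, 2, 80, 92]
enqueue(61): queue = [50, 62, 2, 80, 92, 61]
dequeue(): queue = [62, 2, 80, 92, 61]
dequeue(): queue = [2, 80, 92, 61]

Answer: 2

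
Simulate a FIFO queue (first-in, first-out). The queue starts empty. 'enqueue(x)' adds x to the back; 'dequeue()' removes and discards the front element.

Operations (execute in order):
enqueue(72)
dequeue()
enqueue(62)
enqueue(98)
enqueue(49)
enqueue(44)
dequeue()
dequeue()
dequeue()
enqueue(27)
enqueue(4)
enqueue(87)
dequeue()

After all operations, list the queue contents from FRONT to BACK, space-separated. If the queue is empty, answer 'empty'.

enqueue(72): [72]
dequeue(): []
enqueue(62): [62]
enqueue(98): [62, 98]
enqueue(49): [62, 98, 49]
enqueue(44): [62, 98, 49, 44]
dequeue(): [98, 49, 44]
dequeue(): [49, 44]
dequeue(): [44]
enqueue(27): [44, 27]
enqueue(4): [44, 27, 4]
enqueue(87): [44, 27, 4, 87]
dequeue(): [27, 4, 87]

Answer: 27 4 87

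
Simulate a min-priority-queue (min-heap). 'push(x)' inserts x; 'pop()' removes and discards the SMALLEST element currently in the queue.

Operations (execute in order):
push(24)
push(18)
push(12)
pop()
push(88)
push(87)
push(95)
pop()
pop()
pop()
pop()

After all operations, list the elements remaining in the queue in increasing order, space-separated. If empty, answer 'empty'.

push(24): heap contents = [24]
push(18): heap contents = [18, 24]
push(12): heap contents = [12, 18, 24]
pop() → 12: heap contents = [18, 24]
push(88): heap contents = [18, 24, 88]
push(87): heap contents = [18, 24, 87, 88]
push(95): heap contents = [18, 24, 87, 88, 95]
pop() → 18: heap contents = [24, 87, 88, 95]
pop() → 24: heap contents = [87, 88, 95]
pop() → 87: heap contents = [88, 95]
pop() → 88: heap contents = [95]

Answer: 95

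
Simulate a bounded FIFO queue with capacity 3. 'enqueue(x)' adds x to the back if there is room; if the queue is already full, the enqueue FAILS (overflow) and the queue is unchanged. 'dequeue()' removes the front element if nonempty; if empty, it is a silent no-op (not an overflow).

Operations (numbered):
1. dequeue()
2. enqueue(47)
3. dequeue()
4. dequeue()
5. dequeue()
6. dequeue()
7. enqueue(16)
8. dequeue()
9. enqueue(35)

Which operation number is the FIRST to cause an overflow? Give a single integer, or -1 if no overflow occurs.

1. dequeue(): empty, no-op, size=0
2. enqueue(47): size=1
3. dequeue(): size=0
4. dequeue(): empty, no-op, size=0
5. dequeue(): empty, no-op, size=0
6. dequeue(): empty, no-op, size=0
7. enqueue(16): size=1
8. dequeue(): size=0
9. enqueue(35): size=1

Answer: -1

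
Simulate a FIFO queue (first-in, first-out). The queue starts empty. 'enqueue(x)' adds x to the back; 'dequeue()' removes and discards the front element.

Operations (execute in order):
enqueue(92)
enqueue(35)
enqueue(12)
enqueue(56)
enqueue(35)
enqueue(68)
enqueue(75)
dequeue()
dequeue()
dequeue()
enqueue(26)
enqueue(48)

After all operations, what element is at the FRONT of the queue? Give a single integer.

Answer: 56

Derivation:
enqueue(92): queue = [92]
enqueue(35): queue = [92, 35]
enqueue(12): queue = [92, 35, 12]
enqueue(56): queue = [92, 35, 12, 56]
enqueue(35): queue = [92, 35, 12, 56, 35]
enqueue(68): queue = [92, 35, 12, 56, 35, 68]
enqueue(75): queue = [92, 35, 12, 56, 35, 68, 75]
dequeue(): queue = [35, 12, 56, 35, 68, 75]
dequeue(): queue = [12, 56, 35, 68, 75]
dequeue(): queue = [56, 35, 68, 75]
enqueue(26): queue = [56, 35, 68, 75, 26]
enqueue(48): queue = [56, 35, 68, 75, 26, 48]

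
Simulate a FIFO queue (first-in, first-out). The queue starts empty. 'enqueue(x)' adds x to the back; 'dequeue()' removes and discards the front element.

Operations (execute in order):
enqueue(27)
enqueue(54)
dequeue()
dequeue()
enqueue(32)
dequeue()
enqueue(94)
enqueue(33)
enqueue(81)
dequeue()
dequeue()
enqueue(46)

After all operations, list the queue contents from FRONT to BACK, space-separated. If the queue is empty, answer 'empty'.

Answer: 81 46

Derivation:
enqueue(27): [27]
enqueue(54): [27, 54]
dequeue(): [54]
dequeue(): []
enqueue(32): [32]
dequeue(): []
enqueue(94): [94]
enqueue(33): [94, 33]
enqueue(81): [94, 33, 81]
dequeue(): [33, 81]
dequeue(): [81]
enqueue(46): [81, 46]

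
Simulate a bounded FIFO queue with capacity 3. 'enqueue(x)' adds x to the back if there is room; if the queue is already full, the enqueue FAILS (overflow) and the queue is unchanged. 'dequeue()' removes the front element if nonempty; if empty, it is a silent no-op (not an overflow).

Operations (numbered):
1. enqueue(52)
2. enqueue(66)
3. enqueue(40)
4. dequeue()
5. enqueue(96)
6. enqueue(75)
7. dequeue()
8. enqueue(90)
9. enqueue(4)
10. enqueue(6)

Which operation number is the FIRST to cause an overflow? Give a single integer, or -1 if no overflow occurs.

Answer: 6

Derivation:
1. enqueue(52): size=1
2. enqueue(66): size=2
3. enqueue(40): size=3
4. dequeue(): size=2
5. enqueue(96): size=3
6. enqueue(75): size=3=cap → OVERFLOW (fail)
7. dequeue(): size=2
8. enqueue(90): size=3
9. enqueue(4): size=3=cap → OVERFLOW (fail)
10. enqueue(6): size=3=cap → OVERFLOW (fail)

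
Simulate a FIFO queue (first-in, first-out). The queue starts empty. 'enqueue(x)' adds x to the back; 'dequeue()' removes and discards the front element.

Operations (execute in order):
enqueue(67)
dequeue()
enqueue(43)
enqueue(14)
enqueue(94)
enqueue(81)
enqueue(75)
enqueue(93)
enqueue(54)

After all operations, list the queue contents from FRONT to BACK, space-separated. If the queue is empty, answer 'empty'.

Answer: 43 14 94 81 75 93 54

Derivation:
enqueue(67): [67]
dequeue(): []
enqueue(43): [43]
enqueue(14): [43, 14]
enqueue(94): [43, 14, 94]
enqueue(81): [43, 14, 94, 81]
enqueue(75): [43, 14, 94, 81, 75]
enqueue(93): [43, 14, 94, 81, 75, 93]
enqueue(54): [43, 14, 94, 81, 75, 93, 54]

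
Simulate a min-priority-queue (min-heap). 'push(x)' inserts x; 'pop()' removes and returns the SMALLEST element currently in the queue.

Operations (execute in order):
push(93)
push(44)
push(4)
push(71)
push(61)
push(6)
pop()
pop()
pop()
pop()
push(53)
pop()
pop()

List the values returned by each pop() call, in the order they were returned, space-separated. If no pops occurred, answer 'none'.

Answer: 4 6 44 61 53 71

Derivation:
push(93): heap contents = [93]
push(44): heap contents = [44, 93]
push(4): heap contents = [4, 44, 93]
push(71): heap contents = [4, 44, 71, 93]
push(61): heap contents = [4, 44, 61, 71, 93]
push(6): heap contents = [4, 6, 44, 61, 71, 93]
pop() → 4: heap contents = [6, 44, 61, 71, 93]
pop() → 6: heap contents = [44, 61, 71, 93]
pop() → 44: heap contents = [61, 71, 93]
pop() → 61: heap contents = [71, 93]
push(53): heap contents = [53, 71, 93]
pop() → 53: heap contents = [71, 93]
pop() → 71: heap contents = [93]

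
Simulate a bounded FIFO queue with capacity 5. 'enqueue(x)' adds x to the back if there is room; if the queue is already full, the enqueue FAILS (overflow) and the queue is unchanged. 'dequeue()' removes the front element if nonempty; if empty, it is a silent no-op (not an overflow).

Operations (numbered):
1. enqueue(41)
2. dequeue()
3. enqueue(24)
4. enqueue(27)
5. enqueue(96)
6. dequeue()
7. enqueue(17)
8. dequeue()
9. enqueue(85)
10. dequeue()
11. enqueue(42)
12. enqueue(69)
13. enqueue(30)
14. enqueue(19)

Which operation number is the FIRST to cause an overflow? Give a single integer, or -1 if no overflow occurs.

Answer: 14

Derivation:
1. enqueue(41): size=1
2. dequeue(): size=0
3. enqueue(24): size=1
4. enqueue(27): size=2
5. enqueue(96): size=3
6. dequeue(): size=2
7. enqueue(17): size=3
8. dequeue(): size=2
9. enqueue(85): size=3
10. dequeue(): size=2
11. enqueue(42): size=3
12. enqueue(69): size=4
13. enqueue(30): size=5
14. enqueue(19): size=5=cap → OVERFLOW (fail)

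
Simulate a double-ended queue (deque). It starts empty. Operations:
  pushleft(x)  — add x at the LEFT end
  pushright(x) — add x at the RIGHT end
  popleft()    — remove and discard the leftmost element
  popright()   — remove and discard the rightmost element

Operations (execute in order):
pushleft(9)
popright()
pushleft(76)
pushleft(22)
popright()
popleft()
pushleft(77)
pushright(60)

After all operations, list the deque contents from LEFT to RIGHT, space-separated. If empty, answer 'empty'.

Answer: 77 60

Derivation:
pushleft(9): [9]
popright(): []
pushleft(76): [76]
pushleft(22): [22, 76]
popright(): [22]
popleft(): []
pushleft(77): [77]
pushright(60): [77, 60]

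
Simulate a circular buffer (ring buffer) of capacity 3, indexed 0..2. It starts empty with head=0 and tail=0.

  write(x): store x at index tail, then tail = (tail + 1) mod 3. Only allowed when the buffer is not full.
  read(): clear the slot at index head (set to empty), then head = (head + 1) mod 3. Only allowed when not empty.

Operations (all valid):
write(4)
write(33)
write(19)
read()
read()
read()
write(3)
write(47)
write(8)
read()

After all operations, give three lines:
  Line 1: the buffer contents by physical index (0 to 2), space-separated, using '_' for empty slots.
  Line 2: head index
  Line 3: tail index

Answer: _ 47 8
1
0

Derivation:
write(4): buf=[4 _ _], head=0, tail=1, size=1
write(33): buf=[4 33 _], head=0, tail=2, size=2
write(19): buf=[4 33 19], head=0, tail=0, size=3
read(): buf=[_ 33 19], head=1, tail=0, size=2
read(): buf=[_ _ 19], head=2, tail=0, size=1
read(): buf=[_ _ _], head=0, tail=0, size=0
write(3): buf=[3 _ _], head=0, tail=1, size=1
write(47): buf=[3 47 _], head=0, tail=2, size=2
write(8): buf=[3 47 8], head=0, tail=0, size=3
read(): buf=[_ 47 8], head=1, tail=0, size=2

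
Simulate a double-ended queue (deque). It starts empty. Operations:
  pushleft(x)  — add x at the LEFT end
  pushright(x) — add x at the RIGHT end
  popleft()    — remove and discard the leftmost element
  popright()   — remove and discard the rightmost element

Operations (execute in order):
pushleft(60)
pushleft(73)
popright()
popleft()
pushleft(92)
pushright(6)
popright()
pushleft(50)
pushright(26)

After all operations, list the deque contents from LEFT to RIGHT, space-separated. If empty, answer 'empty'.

Answer: 50 92 26

Derivation:
pushleft(60): [60]
pushleft(73): [73, 60]
popright(): [73]
popleft(): []
pushleft(92): [92]
pushright(6): [92, 6]
popright(): [92]
pushleft(50): [50, 92]
pushright(26): [50, 92, 26]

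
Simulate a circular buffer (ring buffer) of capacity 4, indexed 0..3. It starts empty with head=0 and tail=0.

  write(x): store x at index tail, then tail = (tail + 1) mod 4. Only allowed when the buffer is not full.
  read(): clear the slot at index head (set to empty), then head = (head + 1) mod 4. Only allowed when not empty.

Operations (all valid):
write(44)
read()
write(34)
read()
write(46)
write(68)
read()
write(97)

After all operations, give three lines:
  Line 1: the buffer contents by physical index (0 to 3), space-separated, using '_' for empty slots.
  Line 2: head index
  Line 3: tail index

write(44): buf=[44 _ _ _], head=0, tail=1, size=1
read(): buf=[_ _ _ _], head=1, tail=1, size=0
write(34): buf=[_ 34 _ _], head=1, tail=2, size=1
read(): buf=[_ _ _ _], head=2, tail=2, size=0
write(46): buf=[_ _ 46 _], head=2, tail=3, size=1
write(68): buf=[_ _ 46 68], head=2, tail=0, size=2
read(): buf=[_ _ _ 68], head=3, tail=0, size=1
write(97): buf=[97 _ _ 68], head=3, tail=1, size=2

Answer: 97 _ _ 68
3
1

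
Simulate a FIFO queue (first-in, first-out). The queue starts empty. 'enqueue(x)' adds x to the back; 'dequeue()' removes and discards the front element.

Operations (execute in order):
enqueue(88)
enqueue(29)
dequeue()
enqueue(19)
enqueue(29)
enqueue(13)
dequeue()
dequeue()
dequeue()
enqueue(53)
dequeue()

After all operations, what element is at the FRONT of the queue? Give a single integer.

enqueue(88): queue = [88]
enqueue(29): queue = [88, 29]
dequeue(): queue = [29]
enqueue(19): queue = [29, 19]
enqueue(29): queue = [29, 19, 29]
enqueue(13): queue = [29, 19, 29, 13]
dequeue(): queue = [19, 29, 13]
dequeue(): queue = [29, 13]
dequeue(): queue = [13]
enqueue(53): queue = [13, 53]
dequeue(): queue = [53]

Answer: 53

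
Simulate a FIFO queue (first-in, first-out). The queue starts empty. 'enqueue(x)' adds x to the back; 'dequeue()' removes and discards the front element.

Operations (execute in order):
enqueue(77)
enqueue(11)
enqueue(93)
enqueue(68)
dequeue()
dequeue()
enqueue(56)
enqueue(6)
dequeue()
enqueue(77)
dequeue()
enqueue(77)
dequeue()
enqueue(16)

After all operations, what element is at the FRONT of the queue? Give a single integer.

enqueue(77): queue = [77]
enqueue(11): queue = [77, 11]
enqueue(93): queue = [77, 11, 93]
enqueue(68): queue = [77, 11, 93, 68]
dequeue(): queue = [11, 93, 68]
dequeue(): queue = [93, 68]
enqueue(56): queue = [93, 68, 56]
enqueue(6): queue = [93, 68, 56, 6]
dequeue(): queue = [68, 56, 6]
enqueue(77): queue = [68, 56, 6, 77]
dequeue(): queue = [56, 6, 77]
enqueue(77): queue = [56, 6, 77, 77]
dequeue(): queue = [6, 77, 77]
enqueue(16): queue = [6, 77, 77, 16]

Answer: 6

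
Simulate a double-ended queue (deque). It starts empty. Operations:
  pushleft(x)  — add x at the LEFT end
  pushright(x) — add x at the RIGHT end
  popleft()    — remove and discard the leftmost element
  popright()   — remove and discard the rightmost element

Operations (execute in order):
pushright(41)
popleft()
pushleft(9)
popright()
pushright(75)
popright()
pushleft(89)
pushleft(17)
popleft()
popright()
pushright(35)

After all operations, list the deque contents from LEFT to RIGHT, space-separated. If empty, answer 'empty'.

pushright(41): [41]
popleft(): []
pushleft(9): [9]
popright(): []
pushright(75): [75]
popright(): []
pushleft(89): [89]
pushleft(17): [17, 89]
popleft(): [89]
popright(): []
pushright(35): [35]

Answer: 35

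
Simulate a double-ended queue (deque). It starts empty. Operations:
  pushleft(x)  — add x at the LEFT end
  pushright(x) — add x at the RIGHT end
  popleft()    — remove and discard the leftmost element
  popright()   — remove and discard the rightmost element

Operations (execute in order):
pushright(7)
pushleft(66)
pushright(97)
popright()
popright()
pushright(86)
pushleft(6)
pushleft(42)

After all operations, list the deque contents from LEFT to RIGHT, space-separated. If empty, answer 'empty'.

Answer: 42 6 66 86

Derivation:
pushright(7): [7]
pushleft(66): [66, 7]
pushright(97): [66, 7, 97]
popright(): [66, 7]
popright(): [66]
pushright(86): [66, 86]
pushleft(6): [6, 66, 86]
pushleft(42): [42, 6, 66, 86]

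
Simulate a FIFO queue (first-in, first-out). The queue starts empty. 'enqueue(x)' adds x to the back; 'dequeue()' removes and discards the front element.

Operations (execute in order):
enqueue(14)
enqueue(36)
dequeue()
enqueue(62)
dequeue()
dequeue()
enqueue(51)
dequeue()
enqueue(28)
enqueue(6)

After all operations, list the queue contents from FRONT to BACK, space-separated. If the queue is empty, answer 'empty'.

enqueue(14): [14]
enqueue(36): [14, 36]
dequeue(): [36]
enqueue(62): [36, 62]
dequeue(): [62]
dequeue(): []
enqueue(51): [51]
dequeue(): []
enqueue(28): [28]
enqueue(6): [28, 6]

Answer: 28 6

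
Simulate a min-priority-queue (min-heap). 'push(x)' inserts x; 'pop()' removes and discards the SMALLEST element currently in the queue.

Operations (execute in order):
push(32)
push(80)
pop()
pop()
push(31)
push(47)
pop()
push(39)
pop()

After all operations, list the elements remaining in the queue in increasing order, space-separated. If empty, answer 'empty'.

push(32): heap contents = [32]
push(80): heap contents = [32, 80]
pop() → 32: heap contents = [80]
pop() → 80: heap contents = []
push(31): heap contents = [31]
push(47): heap contents = [31, 47]
pop() → 31: heap contents = [47]
push(39): heap contents = [39, 47]
pop() → 39: heap contents = [47]

Answer: 47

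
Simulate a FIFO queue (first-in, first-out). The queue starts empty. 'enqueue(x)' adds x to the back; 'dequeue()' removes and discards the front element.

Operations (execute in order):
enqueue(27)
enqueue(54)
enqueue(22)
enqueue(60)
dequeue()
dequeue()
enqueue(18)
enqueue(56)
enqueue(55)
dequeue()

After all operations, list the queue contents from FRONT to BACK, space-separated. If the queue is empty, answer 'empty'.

Answer: 60 18 56 55

Derivation:
enqueue(27): [27]
enqueue(54): [27, 54]
enqueue(22): [27, 54, 22]
enqueue(60): [27, 54, 22, 60]
dequeue(): [54, 22, 60]
dequeue(): [22, 60]
enqueue(18): [22, 60, 18]
enqueue(56): [22, 60, 18, 56]
enqueue(55): [22, 60, 18, 56, 55]
dequeue(): [60, 18, 56, 55]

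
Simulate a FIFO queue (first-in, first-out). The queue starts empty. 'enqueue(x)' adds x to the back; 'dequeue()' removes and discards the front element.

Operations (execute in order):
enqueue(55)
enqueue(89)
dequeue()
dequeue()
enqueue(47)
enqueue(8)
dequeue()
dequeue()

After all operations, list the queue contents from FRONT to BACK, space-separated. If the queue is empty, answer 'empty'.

Answer: empty

Derivation:
enqueue(55): [55]
enqueue(89): [55, 89]
dequeue(): [89]
dequeue(): []
enqueue(47): [47]
enqueue(8): [47, 8]
dequeue(): [8]
dequeue(): []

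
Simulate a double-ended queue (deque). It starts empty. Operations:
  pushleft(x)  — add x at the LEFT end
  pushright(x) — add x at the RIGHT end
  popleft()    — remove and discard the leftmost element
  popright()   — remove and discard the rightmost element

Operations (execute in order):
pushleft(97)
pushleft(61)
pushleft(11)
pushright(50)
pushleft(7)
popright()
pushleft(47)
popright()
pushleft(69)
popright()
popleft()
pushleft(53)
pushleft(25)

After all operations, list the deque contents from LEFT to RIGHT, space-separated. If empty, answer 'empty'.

pushleft(97): [97]
pushleft(61): [61, 97]
pushleft(11): [11, 61, 97]
pushright(50): [11, 61, 97, 50]
pushleft(7): [7, 11, 61, 97, 50]
popright(): [7, 11, 61, 97]
pushleft(47): [47, 7, 11, 61, 97]
popright(): [47, 7, 11, 61]
pushleft(69): [69, 47, 7, 11, 61]
popright(): [69, 47, 7, 11]
popleft(): [47, 7, 11]
pushleft(53): [53, 47, 7, 11]
pushleft(25): [25, 53, 47, 7, 11]

Answer: 25 53 47 7 11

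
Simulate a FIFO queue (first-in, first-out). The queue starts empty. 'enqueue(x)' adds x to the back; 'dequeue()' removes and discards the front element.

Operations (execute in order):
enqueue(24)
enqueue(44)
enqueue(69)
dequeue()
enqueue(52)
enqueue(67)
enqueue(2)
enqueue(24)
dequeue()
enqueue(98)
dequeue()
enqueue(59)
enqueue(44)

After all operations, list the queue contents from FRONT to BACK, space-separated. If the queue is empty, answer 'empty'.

Answer: 52 67 2 24 98 59 44

Derivation:
enqueue(24): [24]
enqueue(44): [24, 44]
enqueue(69): [24, 44, 69]
dequeue(): [44, 69]
enqueue(52): [44, 69, 52]
enqueue(67): [44, 69, 52, 67]
enqueue(2): [44, 69, 52, 67, 2]
enqueue(24): [44, 69, 52, 67, 2, 24]
dequeue(): [69, 52, 67, 2, 24]
enqueue(98): [69, 52, 67, 2, 24, 98]
dequeue(): [52, 67, 2, 24, 98]
enqueue(59): [52, 67, 2, 24, 98, 59]
enqueue(44): [52, 67, 2, 24, 98, 59, 44]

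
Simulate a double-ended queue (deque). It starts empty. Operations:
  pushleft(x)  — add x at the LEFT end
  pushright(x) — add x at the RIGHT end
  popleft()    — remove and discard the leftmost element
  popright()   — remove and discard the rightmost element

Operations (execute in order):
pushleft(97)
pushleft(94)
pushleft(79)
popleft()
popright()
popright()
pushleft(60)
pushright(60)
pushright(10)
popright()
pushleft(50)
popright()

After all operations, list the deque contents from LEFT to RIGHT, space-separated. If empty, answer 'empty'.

Answer: 50 60

Derivation:
pushleft(97): [97]
pushleft(94): [94, 97]
pushleft(79): [79, 94, 97]
popleft(): [94, 97]
popright(): [94]
popright(): []
pushleft(60): [60]
pushright(60): [60, 60]
pushright(10): [60, 60, 10]
popright(): [60, 60]
pushleft(50): [50, 60, 60]
popright(): [50, 60]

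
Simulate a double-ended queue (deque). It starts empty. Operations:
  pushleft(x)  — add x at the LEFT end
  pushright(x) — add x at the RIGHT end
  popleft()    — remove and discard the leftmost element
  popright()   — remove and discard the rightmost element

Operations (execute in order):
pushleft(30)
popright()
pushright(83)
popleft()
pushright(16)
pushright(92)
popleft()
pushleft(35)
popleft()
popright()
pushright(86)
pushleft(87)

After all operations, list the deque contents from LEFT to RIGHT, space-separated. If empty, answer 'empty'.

Answer: 87 86

Derivation:
pushleft(30): [30]
popright(): []
pushright(83): [83]
popleft(): []
pushright(16): [16]
pushright(92): [16, 92]
popleft(): [92]
pushleft(35): [35, 92]
popleft(): [92]
popright(): []
pushright(86): [86]
pushleft(87): [87, 86]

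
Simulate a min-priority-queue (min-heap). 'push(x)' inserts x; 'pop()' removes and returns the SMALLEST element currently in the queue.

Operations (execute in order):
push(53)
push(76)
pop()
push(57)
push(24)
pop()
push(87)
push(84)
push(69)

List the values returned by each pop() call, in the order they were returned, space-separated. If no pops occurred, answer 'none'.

push(53): heap contents = [53]
push(76): heap contents = [53, 76]
pop() → 53: heap contents = [76]
push(57): heap contents = [57, 76]
push(24): heap contents = [24, 57, 76]
pop() → 24: heap contents = [57, 76]
push(87): heap contents = [57, 76, 87]
push(84): heap contents = [57, 76, 84, 87]
push(69): heap contents = [57, 69, 76, 84, 87]

Answer: 53 24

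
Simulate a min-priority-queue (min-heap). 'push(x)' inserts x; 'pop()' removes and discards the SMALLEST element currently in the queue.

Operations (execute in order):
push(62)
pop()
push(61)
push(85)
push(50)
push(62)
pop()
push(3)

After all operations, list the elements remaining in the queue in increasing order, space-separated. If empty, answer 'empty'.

push(62): heap contents = [62]
pop() → 62: heap contents = []
push(61): heap contents = [61]
push(85): heap contents = [61, 85]
push(50): heap contents = [50, 61, 85]
push(62): heap contents = [50, 61, 62, 85]
pop() → 50: heap contents = [61, 62, 85]
push(3): heap contents = [3, 61, 62, 85]

Answer: 3 61 62 85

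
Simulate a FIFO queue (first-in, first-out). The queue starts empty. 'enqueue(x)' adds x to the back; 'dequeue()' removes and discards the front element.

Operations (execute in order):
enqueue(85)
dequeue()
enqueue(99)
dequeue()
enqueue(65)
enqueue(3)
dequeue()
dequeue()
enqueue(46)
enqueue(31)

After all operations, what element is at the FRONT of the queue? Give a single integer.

Answer: 46

Derivation:
enqueue(85): queue = [85]
dequeue(): queue = []
enqueue(99): queue = [99]
dequeue(): queue = []
enqueue(65): queue = [65]
enqueue(3): queue = [65, 3]
dequeue(): queue = [3]
dequeue(): queue = []
enqueue(46): queue = [46]
enqueue(31): queue = [46, 31]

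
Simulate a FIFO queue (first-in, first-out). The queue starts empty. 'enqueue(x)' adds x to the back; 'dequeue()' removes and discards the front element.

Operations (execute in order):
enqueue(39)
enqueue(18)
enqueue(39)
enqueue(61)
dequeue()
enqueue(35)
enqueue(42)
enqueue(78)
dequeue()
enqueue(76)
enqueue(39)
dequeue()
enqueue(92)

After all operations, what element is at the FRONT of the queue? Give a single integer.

Answer: 61

Derivation:
enqueue(39): queue = [39]
enqueue(18): queue = [39, 18]
enqueue(39): queue = [39, 18, 39]
enqueue(61): queue = [39, 18, 39, 61]
dequeue(): queue = [18, 39, 61]
enqueue(35): queue = [18, 39, 61, 35]
enqueue(42): queue = [18, 39, 61, 35, 42]
enqueue(78): queue = [18, 39, 61, 35, 42, 78]
dequeue(): queue = [39, 61, 35, 42, 78]
enqueue(76): queue = [39, 61, 35, 42, 78, 76]
enqueue(39): queue = [39, 61, 35, 42, 78, 76, 39]
dequeue(): queue = [61, 35, 42, 78, 76, 39]
enqueue(92): queue = [61, 35, 42, 78, 76, 39, 92]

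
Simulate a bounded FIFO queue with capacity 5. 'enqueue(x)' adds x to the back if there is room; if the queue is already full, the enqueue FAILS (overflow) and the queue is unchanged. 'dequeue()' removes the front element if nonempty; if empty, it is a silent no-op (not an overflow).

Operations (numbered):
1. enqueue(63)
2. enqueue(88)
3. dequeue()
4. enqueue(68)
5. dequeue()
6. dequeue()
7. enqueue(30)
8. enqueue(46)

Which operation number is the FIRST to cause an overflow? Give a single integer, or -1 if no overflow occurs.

Answer: -1

Derivation:
1. enqueue(63): size=1
2. enqueue(88): size=2
3. dequeue(): size=1
4. enqueue(68): size=2
5. dequeue(): size=1
6. dequeue(): size=0
7. enqueue(30): size=1
8. enqueue(46): size=2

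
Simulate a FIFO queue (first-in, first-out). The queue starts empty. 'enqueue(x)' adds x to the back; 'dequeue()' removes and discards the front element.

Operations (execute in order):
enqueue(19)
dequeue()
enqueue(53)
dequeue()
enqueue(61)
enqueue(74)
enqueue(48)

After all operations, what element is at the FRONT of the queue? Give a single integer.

enqueue(19): queue = [19]
dequeue(): queue = []
enqueue(53): queue = [53]
dequeue(): queue = []
enqueue(61): queue = [61]
enqueue(74): queue = [61, 74]
enqueue(48): queue = [61, 74, 48]

Answer: 61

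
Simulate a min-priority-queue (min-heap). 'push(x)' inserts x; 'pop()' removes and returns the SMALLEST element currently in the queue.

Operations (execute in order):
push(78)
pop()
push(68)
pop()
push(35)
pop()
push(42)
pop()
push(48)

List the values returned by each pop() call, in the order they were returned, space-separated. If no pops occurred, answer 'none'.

push(78): heap contents = [78]
pop() → 78: heap contents = []
push(68): heap contents = [68]
pop() → 68: heap contents = []
push(35): heap contents = [35]
pop() → 35: heap contents = []
push(42): heap contents = [42]
pop() → 42: heap contents = []
push(48): heap contents = [48]

Answer: 78 68 35 42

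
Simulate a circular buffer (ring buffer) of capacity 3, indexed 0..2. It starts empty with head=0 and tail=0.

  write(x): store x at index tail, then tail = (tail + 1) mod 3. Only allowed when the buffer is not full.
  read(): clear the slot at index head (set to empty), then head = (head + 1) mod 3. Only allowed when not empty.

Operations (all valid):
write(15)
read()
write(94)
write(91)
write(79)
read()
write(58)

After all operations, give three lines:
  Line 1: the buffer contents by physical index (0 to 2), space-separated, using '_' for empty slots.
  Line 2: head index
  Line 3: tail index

Answer: 79 58 91
2
2

Derivation:
write(15): buf=[15 _ _], head=0, tail=1, size=1
read(): buf=[_ _ _], head=1, tail=1, size=0
write(94): buf=[_ 94 _], head=1, tail=2, size=1
write(91): buf=[_ 94 91], head=1, tail=0, size=2
write(79): buf=[79 94 91], head=1, tail=1, size=3
read(): buf=[79 _ 91], head=2, tail=1, size=2
write(58): buf=[79 58 91], head=2, tail=2, size=3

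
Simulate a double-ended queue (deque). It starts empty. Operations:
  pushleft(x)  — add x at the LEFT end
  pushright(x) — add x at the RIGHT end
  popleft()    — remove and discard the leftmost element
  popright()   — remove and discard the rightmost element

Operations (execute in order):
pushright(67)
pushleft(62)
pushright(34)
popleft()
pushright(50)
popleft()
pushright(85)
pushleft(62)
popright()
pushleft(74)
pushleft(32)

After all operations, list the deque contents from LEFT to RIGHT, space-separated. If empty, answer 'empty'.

pushright(67): [67]
pushleft(62): [62, 67]
pushright(34): [62, 67, 34]
popleft(): [67, 34]
pushright(50): [67, 34, 50]
popleft(): [34, 50]
pushright(85): [34, 50, 85]
pushleft(62): [62, 34, 50, 85]
popright(): [62, 34, 50]
pushleft(74): [74, 62, 34, 50]
pushleft(32): [32, 74, 62, 34, 50]

Answer: 32 74 62 34 50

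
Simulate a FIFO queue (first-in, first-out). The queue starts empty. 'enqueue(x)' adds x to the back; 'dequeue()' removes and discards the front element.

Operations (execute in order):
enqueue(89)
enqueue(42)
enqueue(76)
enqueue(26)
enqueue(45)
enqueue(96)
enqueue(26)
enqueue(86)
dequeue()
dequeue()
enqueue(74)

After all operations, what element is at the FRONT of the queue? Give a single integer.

Answer: 76

Derivation:
enqueue(89): queue = [89]
enqueue(42): queue = [89, 42]
enqueue(76): queue = [89, 42, 76]
enqueue(26): queue = [89, 42, 76, 26]
enqueue(45): queue = [89, 42, 76, 26, 45]
enqueue(96): queue = [89, 42, 76, 26, 45, 96]
enqueue(26): queue = [89, 42, 76, 26, 45, 96, 26]
enqueue(86): queue = [89, 42, 76, 26, 45, 96, 26, 86]
dequeue(): queue = [42, 76, 26, 45, 96, 26, 86]
dequeue(): queue = [76, 26, 45, 96, 26, 86]
enqueue(74): queue = [76, 26, 45, 96, 26, 86, 74]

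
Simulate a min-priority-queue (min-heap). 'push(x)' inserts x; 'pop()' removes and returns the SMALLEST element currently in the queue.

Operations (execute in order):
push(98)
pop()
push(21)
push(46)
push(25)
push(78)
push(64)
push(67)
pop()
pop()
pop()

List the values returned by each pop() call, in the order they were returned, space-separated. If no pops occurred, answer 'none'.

push(98): heap contents = [98]
pop() → 98: heap contents = []
push(21): heap contents = [21]
push(46): heap contents = [21, 46]
push(25): heap contents = [21, 25, 46]
push(78): heap contents = [21, 25, 46, 78]
push(64): heap contents = [21, 25, 46, 64, 78]
push(67): heap contents = [21, 25, 46, 64, 67, 78]
pop() → 21: heap contents = [25, 46, 64, 67, 78]
pop() → 25: heap contents = [46, 64, 67, 78]
pop() → 46: heap contents = [64, 67, 78]

Answer: 98 21 25 46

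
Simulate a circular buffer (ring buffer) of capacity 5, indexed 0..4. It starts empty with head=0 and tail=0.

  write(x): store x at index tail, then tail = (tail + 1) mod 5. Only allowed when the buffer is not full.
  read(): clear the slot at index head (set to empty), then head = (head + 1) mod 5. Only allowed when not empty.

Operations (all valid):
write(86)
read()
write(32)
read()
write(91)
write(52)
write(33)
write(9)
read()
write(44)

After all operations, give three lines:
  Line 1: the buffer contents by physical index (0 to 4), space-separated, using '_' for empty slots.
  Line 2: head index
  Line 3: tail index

Answer: 9 44 _ 52 33
3
2

Derivation:
write(86): buf=[86 _ _ _ _], head=0, tail=1, size=1
read(): buf=[_ _ _ _ _], head=1, tail=1, size=0
write(32): buf=[_ 32 _ _ _], head=1, tail=2, size=1
read(): buf=[_ _ _ _ _], head=2, tail=2, size=0
write(91): buf=[_ _ 91 _ _], head=2, tail=3, size=1
write(52): buf=[_ _ 91 52 _], head=2, tail=4, size=2
write(33): buf=[_ _ 91 52 33], head=2, tail=0, size=3
write(9): buf=[9 _ 91 52 33], head=2, tail=1, size=4
read(): buf=[9 _ _ 52 33], head=3, tail=1, size=3
write(44): buf=[9 44 _ 52 33], head=3, tail=2, size=4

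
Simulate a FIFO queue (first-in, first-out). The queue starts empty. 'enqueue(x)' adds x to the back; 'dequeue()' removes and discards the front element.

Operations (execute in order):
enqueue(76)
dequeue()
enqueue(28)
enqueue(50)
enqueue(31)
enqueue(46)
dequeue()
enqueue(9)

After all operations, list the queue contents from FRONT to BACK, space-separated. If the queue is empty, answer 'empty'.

enqueue(76): [76]
dequeue(): []
enqueue(28): [28]
enqueue(50): [28, 50]
enqueue(31): [28, 50, 31]
enqueue(46): [28, 50, 31, 46]
dequeue(): [50, 31, 46]
enqueue(9): [50, 31, 46, 9]

Answer: 50 31 46 9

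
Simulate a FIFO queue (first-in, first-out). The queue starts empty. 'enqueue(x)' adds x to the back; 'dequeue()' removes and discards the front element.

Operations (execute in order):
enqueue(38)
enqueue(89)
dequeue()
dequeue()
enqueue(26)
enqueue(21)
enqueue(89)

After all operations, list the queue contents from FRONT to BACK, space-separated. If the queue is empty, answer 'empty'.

enqueue(38): [38]
enqueue(89): [38, 89]
dequeue(): [89]
dequeue(): []
enqueue(26): [26]
enqueue(21): [26, 21]
enqueue(89): [26, 21, 89]

Answer: 26 21 89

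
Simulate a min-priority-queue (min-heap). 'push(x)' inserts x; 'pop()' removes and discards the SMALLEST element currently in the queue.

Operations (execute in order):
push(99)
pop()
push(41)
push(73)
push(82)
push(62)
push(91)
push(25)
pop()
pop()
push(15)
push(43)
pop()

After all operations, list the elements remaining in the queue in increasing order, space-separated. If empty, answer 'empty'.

push(99): heap contents = [99]
pop() → 99: heap contents = []
push(41): heap contents = [41]
push(73): heap contents = [41, 73]
push(82): heap contents = [41, 73, 82]
push(62): heap contents = [41, 62, 73, 82]
push(91): heap contents = [41, 62, 73, 82, 91]
push(25): heap contents = [25, 41, 62, 73, 82, 91]
pop() → 25: heap contents = [41, 62, 73, 82, 91]
pop() → 41: heap contents = [62, 73, 82, 91]
push(15): heap contents = [15, 62, 73, 82, 91]
push(43): heap contents = [15, 43, 62, 73, 82, 91]
pop() → 15: heap contents = [43, 62, 73, 82, 91]

Answer: 43 62 73 82 91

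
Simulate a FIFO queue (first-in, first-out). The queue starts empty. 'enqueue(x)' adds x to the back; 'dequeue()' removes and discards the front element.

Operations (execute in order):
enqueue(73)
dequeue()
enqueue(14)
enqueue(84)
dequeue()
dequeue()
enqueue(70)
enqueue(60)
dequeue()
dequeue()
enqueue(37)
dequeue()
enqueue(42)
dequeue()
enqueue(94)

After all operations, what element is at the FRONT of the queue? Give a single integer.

Answer: 94

Derivation:
enqueue(73): queue = [73]
dequeue(): queue = []
enqueue(14): queue = [14]
enqueue(84): queue = [14, 84]
dequeue(): queue = [84]
dequeue(): queue = []
enqueue(70): queue = [70]
enqueue(60): queue = [70, 60]
dequeue(): queue = [60]
dequeue(): queue = []
enqueue(37): queue = [37]
dequeue(): queue = []
enqueue(42): queue = [42]
dequeue(): queue = []
enqueue(94): queue = [94]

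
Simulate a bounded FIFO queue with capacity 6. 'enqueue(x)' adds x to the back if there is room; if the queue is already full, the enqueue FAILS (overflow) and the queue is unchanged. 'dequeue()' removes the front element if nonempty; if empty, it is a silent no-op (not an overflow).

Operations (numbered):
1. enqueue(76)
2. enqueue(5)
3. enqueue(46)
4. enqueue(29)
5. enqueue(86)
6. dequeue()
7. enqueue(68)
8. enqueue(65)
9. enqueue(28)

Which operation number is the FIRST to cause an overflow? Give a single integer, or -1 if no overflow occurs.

Answer: 9

Derivation:
1. enqueue(76): size=1
2. enqueue(5): size=2
3. enqueue(46): size=3
4. enqueue(29): size=4
5. enqueue(86): size=5
6. dequeue(): size=4
7. enqueue(68): size=5
8. enqueue(65): size=6
9. enqueue(28): size=6=cap → OVERFLOW (fail)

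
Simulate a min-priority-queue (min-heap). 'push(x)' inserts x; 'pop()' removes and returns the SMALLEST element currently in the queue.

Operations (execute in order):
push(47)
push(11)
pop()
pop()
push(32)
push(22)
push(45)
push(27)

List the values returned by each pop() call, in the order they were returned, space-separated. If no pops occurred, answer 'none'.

push(47): heap contents = [47]
push(11): heap contents = [11, 47]
pop() → 11: heap contents = [47]
pop() → 47: heap contents = []
push(32): heap contents = [32]
push(22): heap contents = [22, 32]
push(45): heap contents = [22, 32, 45]
push(27): heap contents = [22, 27, 32, 45]

Answer: 11 47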